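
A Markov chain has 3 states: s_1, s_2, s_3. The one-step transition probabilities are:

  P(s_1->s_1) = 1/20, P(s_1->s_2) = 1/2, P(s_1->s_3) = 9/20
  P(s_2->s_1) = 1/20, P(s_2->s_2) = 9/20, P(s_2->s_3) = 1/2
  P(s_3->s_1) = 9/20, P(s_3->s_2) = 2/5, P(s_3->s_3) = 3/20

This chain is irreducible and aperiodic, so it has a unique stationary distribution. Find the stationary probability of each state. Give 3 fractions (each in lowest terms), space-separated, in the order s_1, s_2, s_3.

The stationary distribution satisfies pi = pi * P, i.e.:
  pi_s_1 = 1/20*pi_s_1 + 1/20*pi_s_2 + 9/20*pi_s_3
  pi_s_2 = 1/2*pi_s_1 + 9/20*pi_s_2 + 2/5*pi_s_3
  pi_s_3 = 9/20*pi_s_1 + 1/2*pi_s_2 + 3/20*pi_s_3
with normalization: pi_s_1 + pi_s_2 + pi_s_3 = 1.

Using the first 2 balance equations plus normalization, the linear system A*pi = b is:
  [-19/20, 1/20, 9/20] . pi = 0
  [1/2, -11/20, 2/5] . pi = 0
  [1, 1, 1] . pi = 1

Solving yields:
  pi_s_1 = 107/548
  pi_s_2 = 121/274
  pi_s_3 = 199/548

Verification (pi * P):
  107/548*1/20 + 121/274*1/20 + 199/548*9/20 = 107/548 = pi_s_1  (ok)
  107/548*1/2 + 121/274*9/20 + 199/548*2/5 = 121/274 = pi_s_2  (ok)
  107/548*9/20 + 121/274*1/2 + 199/548*3/20 = 199/548 = pi_s_3  (ok)

Answer: 107/548 121/274 199/548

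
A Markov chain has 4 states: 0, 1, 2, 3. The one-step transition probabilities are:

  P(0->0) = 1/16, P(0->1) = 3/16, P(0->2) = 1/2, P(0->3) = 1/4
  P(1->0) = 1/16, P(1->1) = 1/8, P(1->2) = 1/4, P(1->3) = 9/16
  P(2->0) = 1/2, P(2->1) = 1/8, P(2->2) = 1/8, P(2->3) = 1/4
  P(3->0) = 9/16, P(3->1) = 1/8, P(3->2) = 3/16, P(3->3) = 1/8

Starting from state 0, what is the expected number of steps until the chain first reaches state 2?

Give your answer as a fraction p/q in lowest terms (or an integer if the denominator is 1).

Let h_i = expected steps to first reach 2 from state i.
Boundary: h_2 = 0.
First-step equations for the other states:
  h_0 = 1 + 1/16*h_0 + 3/16*h_1 + 1/2*h_2 + 1/4*h_3
  h_1 = 1 + 1/16*h_0 + 1/8*h_1 + 1/4*h_2 + 9/16*h_3
  h_3 = 1 + 9/16*h_0 + 1/8*h_1 + 3/16*h_2 + 1/8*h_3

Substituting h_2 = 0 and rearranging gives the linear system (I - Q) h = 1:
  [15/16, -3/16, -1/4] . (h_0, h_1, h_3) = 1
  [-1/16, 7/8, -9/16] . (h_0, h_1, h_3) = 1
  [-9/16, -1/8, 7/8] . (h_0, h_1, h_3) = 1

Solving yields:
  h_0 = 4976/1873
  h_1 = 6528/1873
  h_3 = 6272/1873

Starting state is 0, so the expected hitting time is h_0 = 4976/1873.

Answer: 4976/1873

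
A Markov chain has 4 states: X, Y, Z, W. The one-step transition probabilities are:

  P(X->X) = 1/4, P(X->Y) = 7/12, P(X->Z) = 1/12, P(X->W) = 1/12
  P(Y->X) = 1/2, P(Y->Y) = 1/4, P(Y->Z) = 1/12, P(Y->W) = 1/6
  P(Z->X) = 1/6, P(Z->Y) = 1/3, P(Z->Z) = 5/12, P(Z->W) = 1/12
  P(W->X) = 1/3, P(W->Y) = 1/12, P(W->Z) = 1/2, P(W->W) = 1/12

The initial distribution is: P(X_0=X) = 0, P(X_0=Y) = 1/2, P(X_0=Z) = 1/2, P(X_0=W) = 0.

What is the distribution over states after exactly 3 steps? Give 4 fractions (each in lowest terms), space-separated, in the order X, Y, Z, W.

Answer: 143/432 1225/3456 695/3456 49/432

Derivation:
Propagating the distribution step by step (d_{t+1} = d_t * P):
d_0 = (X=0, Y=1/2, Z=1/2, W=0)
  d_1[X] = 0*1/4 + 1/2*1/2 + 1/2*1/6 + 0*1/3 = 1/3
  d_1[Y] = 0*7/12 + 1/2*1/4 + 1/2*1/3 + 0*1/12 = 7/24
  d_1[Z] = 0*1/12 + 1/2*1/12 + 1/2*5/12 + 0*1/2 = 1/4
  d_1[W] = 0*1/12 + 1/2*1/6 + 1/2*1/12 + 0*1/12 = 1/8
d_1 = (X=1/3, Y=7/24, Z=1/4, W=1/8)
  d_2[X] = 1/3*1/4 + 7/24*1/2 + 1/4*1/6 + 1/8*1/3 = 5/16
  d_2[Y] = 1/3*7/12 + 7/24*1/4 + 1/4*1/3 + 1/8*1/12 = 13/36
  d_2[Z] = 1/3*1/12 + 7/24*1/12 + 1/4*5/12 + 1/8*1/2 = 7/32
  d_2[W] = 1/3*1/12 + 7/24*1/6 + 1/4*1/12 + 1/8*1/12 = 31/288
d_2 = (X=5/16, Y=13/36, Z=7/32, W=31/288)
  d_3[X] = 5/16*1/4 + 13/36*1/2 + 7/32*1/6 + 31/288*1/3 = 143/432
  d_3[Y] = 5/16*7/12 + 13/36*1/4 + 7/32*1/3 + 31/288*1/12 = 1225/3456
  d_3[Z] = 5/16*1/12 + 13/36*1/12 + 7/32*5/12 + 31/288*1/2 = 695/3456
  d_3[W] = 5/16*1/12 + 13/36*1/6 + 7/32*1/12 + 31/288*1/12 = 49/432
d_3 = (X=143/432, Y=1225/3456, Z=695/3456, W=49/432)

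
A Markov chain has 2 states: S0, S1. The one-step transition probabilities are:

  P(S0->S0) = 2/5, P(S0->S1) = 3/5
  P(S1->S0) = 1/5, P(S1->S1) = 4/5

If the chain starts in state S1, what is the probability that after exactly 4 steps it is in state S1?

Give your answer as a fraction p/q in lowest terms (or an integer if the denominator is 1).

Computing P^4 by repeated multiplication:
P^1 =
  S0: [2/5, 3/5]
  S1: [1/5, 4/5]
P^2 =
  S0: [7/25, 18/25]
  S1: [6/25, 19/25]
P^3 =
  S0: [32/125, 93/125]
  S1: [31/125, 94/125]
P^4 =
  S0: [157/625, 468/625]
  S1: [156/625, 469/625]

(P^4)[S1 -> S1] = 469/625

Answer: 469/625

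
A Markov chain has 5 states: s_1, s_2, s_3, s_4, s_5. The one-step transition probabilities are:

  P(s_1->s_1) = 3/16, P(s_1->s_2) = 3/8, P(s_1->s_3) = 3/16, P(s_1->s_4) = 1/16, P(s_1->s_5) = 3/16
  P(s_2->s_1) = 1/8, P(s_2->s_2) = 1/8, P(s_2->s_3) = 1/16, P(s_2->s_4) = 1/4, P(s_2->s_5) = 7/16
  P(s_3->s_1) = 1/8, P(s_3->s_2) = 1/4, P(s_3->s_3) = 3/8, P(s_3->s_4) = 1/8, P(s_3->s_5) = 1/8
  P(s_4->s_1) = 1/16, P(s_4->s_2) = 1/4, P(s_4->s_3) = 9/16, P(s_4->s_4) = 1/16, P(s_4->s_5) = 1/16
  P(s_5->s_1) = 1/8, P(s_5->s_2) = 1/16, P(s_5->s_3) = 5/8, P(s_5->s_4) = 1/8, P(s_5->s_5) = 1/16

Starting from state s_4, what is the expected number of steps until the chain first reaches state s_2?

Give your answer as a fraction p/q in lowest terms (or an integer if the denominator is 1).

Let h_i = expected steps to first reach s_2 from state i.
Boundary: h_s_2 = 0.
First-step equations for the other states:
  h_s_1 = 1 + 3/16*h_s_1 + 3/8*h_s_2 + 3/16*h_s_3 + 1/16*h_s_4 + 3/16*h_s_5
  h_s_3 = 1 + 1/8*h_s_1 + 1/4*h_s_2 + 3/8*h_s_3 + 1/8*h_s_4 + 1/8*h_s_5
  h_s_4 = 1 + 1/16*h_s_1 + 1/4*h_s_2 + 9/16*h_s_3 + 1/16*h_s_4 + 1/16*h_s_5
  h_s_5 = 1 + 1/8*h_s_1 + 1/16*h_s_2 + 5/8*h_s_3 + 1/8*h_s_4 + 1/16*h_s_5

Substituting h_s_2 = 0 and rearranging gives the linear system (I - Q) h = 1:
  [13/16, -3/16, -1/16, -3/16] . (h_s_1, h_s_3, h_s_4, h_s_5) = 1
  [-1/8, 5/8, -1/8, -1/8] . (h_s_1, h_s_3, h_s_4, h_s_5) = 1
  [-1/16, -9/16, 15/16, -1/16] . (h_s_1, h_s_3, h_s_4, h_s_5) = 1
  [-1/8, -5/8, -1/8, 15/16] . (h_s_1, h_s_3, h_s_4, h_s_5) = 1

Solving yields:
  h_s_1 = 7588/2103
  h_s_3 = 8636/2103
  h_s_4 = 8608/2103
  h_s_5 = 10160/2103

Starting state is s_4, so the expected hitting time is h_s_4 = 8608/2103.

Answer: 8608/2103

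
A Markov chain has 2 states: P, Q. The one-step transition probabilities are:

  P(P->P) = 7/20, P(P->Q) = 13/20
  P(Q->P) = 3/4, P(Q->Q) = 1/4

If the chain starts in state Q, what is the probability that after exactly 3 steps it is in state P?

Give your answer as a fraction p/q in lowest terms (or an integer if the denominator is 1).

Computing P^3 by repeated multiplication:
P^1 =
  P: [7/20, 13/20]
  Q: [3/4, 1/4]
P^2 =
  P: [61/100, 39/100]
  Q: [9/20, 11/20]
P^3 =
  P: [253/500, 247/500]
  Q: [57/100, 43/100]

(P^3)[Q -> P] = 57/100

Answer: 57/100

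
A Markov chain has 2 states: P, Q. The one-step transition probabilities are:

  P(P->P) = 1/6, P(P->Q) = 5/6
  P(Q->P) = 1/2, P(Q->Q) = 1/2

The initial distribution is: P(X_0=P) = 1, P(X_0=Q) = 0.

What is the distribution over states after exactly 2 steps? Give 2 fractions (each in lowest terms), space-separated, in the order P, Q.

Answer: 4/9 5/9

Derivation:
Propagating the distribution step by step (d_{t+1} = d_t * P):
d_0 = (P=1, Q=0)
  d_1[P] = 1*1/6 + 0*1/2 = 1/6
  d_1[Q] = 1*5/6 + 0*1/2 = 5/6
d_1 = (P=1/6, Q=5/6)
  d_2[P] = 1/6*1/6 + 5/6*1/2 = 4/9
  d_2[Q] = 1/6*5/6 + 5/6*1/2 = 5/9
d_2 = (P=4/9, Q=5/9)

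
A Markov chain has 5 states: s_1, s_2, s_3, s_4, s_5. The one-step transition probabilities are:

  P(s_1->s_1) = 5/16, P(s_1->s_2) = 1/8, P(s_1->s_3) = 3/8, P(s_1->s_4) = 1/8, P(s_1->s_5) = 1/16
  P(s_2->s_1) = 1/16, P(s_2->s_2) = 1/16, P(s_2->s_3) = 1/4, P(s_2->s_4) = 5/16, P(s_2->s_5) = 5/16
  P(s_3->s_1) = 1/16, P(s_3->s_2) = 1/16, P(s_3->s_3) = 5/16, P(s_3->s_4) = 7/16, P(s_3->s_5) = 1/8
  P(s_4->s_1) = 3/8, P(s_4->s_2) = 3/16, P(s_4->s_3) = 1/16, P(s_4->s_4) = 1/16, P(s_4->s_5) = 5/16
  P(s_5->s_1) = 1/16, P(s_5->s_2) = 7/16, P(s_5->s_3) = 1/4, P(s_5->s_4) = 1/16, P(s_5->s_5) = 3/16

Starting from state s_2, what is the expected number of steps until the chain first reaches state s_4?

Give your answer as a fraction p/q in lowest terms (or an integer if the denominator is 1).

Answer: 1728/481

Derivation:
Let h_i = expected steps to first reach s_4 from state i.
Boundary: h_s_4 = 0.
First-step equations for the other states:
  h_s_1 = 1 + 5/16*h_s_1 + 1/8*h_s_2 + 3/8*h_s_3 + 1/8*h_s_4 + 1/16*h_s_5
  h_s_2 = 1 + 1/16*h_s_1 + 1/16*h_s_2 + 1/4*h_s_3 + 5/16*h_s_4 + 5/16*h_s_5
  h_s_3 = 1 + 1/16*h_s_1 + 1/16*h_s_2 + 5/16*h_s_3 + 7/16*h_s_4 + 1/8*h_s_5
  h_s_5 = 1 + 1/16*h_s_1 + 7/16*h_s_2 + 1/4*h_s_3 + 1/16*h_s_4 + 3/16*h_s_5

Substituting h_s_4 = 0 and rearranging gives the linear system (I - Q) h = 1:
  [11/16, -1/8, -3/8, -1/16] . (h_s_1, h_s_2, h_s_3, h_s_5) = 1
  [-1/16, 15/16, -1/4, -5/16] . (h_s_1, h_s_2, h_s_3, h_s_5) = 1
  [-1/16, -1/16, 11/16, -1/8] . (h_s_1, h_s_2, h_s_3, h_s_5) = 1
  [-1/16, -7/16, -1/4, 13/16] . (h_s_1, h_s_2, h_s_3, h_s_5) = 1

Solving yields:
  h_s_1 = 9904/2405
  h_s_2 = 1728/481
  h_s_3 = 192/65
  h_s_5 = 2112/481

Starting state is s_2, so the expected hitting time is h_s_2 = 1728/481.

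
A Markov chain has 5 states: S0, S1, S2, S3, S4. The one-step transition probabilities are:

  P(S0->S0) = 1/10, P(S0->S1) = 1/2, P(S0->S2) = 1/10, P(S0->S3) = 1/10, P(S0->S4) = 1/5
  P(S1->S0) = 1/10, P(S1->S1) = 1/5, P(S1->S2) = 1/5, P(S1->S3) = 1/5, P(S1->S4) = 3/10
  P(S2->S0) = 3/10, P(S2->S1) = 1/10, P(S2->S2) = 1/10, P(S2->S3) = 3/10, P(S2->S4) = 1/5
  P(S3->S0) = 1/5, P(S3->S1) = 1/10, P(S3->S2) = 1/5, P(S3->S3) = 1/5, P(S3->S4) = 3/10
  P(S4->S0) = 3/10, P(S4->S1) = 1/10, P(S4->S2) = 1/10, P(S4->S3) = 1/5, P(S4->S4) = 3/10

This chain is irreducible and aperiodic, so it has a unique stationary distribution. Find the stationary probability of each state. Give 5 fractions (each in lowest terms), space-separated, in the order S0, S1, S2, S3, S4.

The stationary distribution satisfies pi = pi * P, i.e.:
  pi_S0 = 1/10*pi_S0 + 1/10*pi_S1 + 3/10*pi_S2 + 1/5*pi_S3 + 3/10*pi_S4
  pi_S1 = 1/2*pi_S0 + 1/5*pi_S1 + 1/10*pi_S2 + 1/10*pi_S3 + 1/10*pi_S4
  pi_S2 = 1/10*pi_S0 + 1/5*pi_S1 + 1/10*pi_S2 + 1/5*pi_S3 + 1/10*pi_S4
  pi_S3 = 1/10*pi_S0 + 1/5*pi_S1 + 3/10*pi_S2 + 1/5*pi_S3 + 1/5*pi_S4
  pi_S4 = 1/5*pi_S0 + 3/10*pi_S1 + 1/5*pi_S2 + 3/10*pi_S3 + 3/10*pi_S4
with normalization: pi_S0 + pi_S1 + pi_S2 + pi_S3 + pi_S4 = 1.

Using the first 4 balance equations plus normalization, the linear system A*pi = b is:
  [-9/10, 1/10, 3/10, 1/5, 3/10] . pi = 0
  [1/2, -4/5, 1/10, 1/10, 1/10] . pi = 0
  [1/10, 1/5, -9/10, 1/5, 1/10] . pi = 0
  [1/10, 1/5, 3/10, -4/5, 1/5] . pi = 0
  [1, 1, 1, 1, 1] . pi = 1

Solving yields:
  pi_S0 = 2285/11398
  pi_S1 = 1141/5699
  pi_S2 = 1589/11398
  pi_S3 = 1105/5699
  pi_S4 = 1516/5699

Verification (pi * P):
  2285/11398*1/10 + 1141/5699*1/10 + 1589/11398*3/10 + 1105/5699*1/5 + 1516/5699*3/10 = 2285/11398 = pi_S0  (ok)
  2285/11398*1/2 + 1141/5699*1/5 + 1589/11398*1/10 + 1105/5699*1/10 + 1516/5699*1/10 = 1141/5699 = pi_S1  (ok)
  2285/11398*1/10 + 1141/5699*1/5 + 1589/11398*1/10 + 1105/5699*1/5 + 1516/5699*1/10 = 1589/11398 = pi_S2  (ok)
  2285/11398*1/10 + 1141/5699*1/5 + 1589/11398*3/10 + 1105/5699*1/5 + 1516/5699*1/5 = 1105/5699 = pi_S3  (ok)
  2285/11398*1/5 + 1141/5699*3/10 + 1589/11398*1/5 + 1105/5699*3/10 + 1516/5699*3/10 = 1516/5699 = pi_S4  (ok)

Answer: 2285/11398 1141/5699 1589/11398 1105/5699 1516/5699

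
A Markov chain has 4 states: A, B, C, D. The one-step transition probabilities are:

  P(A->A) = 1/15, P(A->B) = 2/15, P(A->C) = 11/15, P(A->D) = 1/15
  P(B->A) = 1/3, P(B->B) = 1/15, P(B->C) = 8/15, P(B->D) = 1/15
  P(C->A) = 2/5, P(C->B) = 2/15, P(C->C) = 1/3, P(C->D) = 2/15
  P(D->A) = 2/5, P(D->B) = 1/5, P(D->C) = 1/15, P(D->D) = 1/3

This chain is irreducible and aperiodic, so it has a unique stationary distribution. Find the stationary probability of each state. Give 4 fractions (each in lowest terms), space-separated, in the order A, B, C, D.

Answer: 1132/3859 514/3859 1707/3859 506/3859

Derivation:
The stationary distribution satisfies pi = pi * P, i.e.:
  pi_A = 1/15*pi_A + 1/3*pi_B + 2/5*pi_C + 2/5*pi_D
  pi_B = 2/15*pi_A + 1/15*pi_B + 2/15*pi_C + 1/5*pi_D
  pi_C = 11/15*pi_A + 8/15*pi_B + 1/3*pi_C + 1/15*pi_D
  pi_D = 1/15*pi_A + 1/15*pi_B + 2/15*pi_C + 1/3*pi_D
with normalization: pi_A + pi_B + pi_C + pi_D = 1.

Using the first 3 balance equations plus normalization, the linear system A*pi = b is:
  [-14/15, 1/3, 2/5, 2/5] . pi = 0
  [2/15, -14/15, 2/15, 1/5] . pi = 0
  [11/15, 8/15, -2/3, 1/15] . pi = 0
  [1, 1, 1, 1] . pi = 1

Solving yields:
  pi_A = 1132/3859
  pi_B = 514/3859
  pi_C = 1707/3859
  pi_D = 506/3859

Verification (pi * P):
  1132/3859*1/15 + 514/3859*1/3 + 1707/3859*2/5 + 506/3859*2/5 = 1132/3859 = pi_A  (ok)
  1132/3859*2/15 + 514/3859*1/15 + 1707/3859*2/15 + 506/3859*1/5 = 514/3859 = pi_B  (ok)
  1132/3859*11/15 + 514/3859*8/15 + 1707/3859*1/3 + 506/3859*1/15 = 1707/3859 = pi_C  (ok)
  1132/3859*1/15 + 514/3859*1/15 + 1707/3859*2/15 + 506/3859*1/3 = 506/3859 = pi_D  (ok)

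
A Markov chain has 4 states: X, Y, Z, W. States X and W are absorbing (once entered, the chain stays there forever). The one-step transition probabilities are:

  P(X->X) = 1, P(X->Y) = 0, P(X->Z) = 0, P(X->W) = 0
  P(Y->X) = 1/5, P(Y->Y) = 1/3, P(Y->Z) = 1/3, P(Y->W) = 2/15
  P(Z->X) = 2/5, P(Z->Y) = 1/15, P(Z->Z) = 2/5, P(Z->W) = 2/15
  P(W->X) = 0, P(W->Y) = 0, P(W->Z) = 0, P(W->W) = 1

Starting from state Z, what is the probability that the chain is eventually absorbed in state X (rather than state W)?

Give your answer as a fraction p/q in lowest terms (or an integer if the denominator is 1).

Answer: 63/85

Derivation:
Let a_i = P(absorbed in X | start in state i).
Boundary conditions: a_X = 1, a_W = 0.
For each transient state i, a_i = sum_j P(i->j) * a_j:
  a_Y = 1/5*a_X + 1/3*a_Y + 1/3*a_Z + 2/15*a_W
  a_Z = 2/5*a_X + 1/15*a_Y + 2/5*a_Z + 2/15*a_W

Substituting a_X = 1 and a_W = 0, rearrange to (I - Q) a = r where r[i] = P(i -> X):
  [2/3, -1/3] . (a_Y, a_Z) = 1/5
  [-1/15, 3/5] . (a_Y, a_Z) = 2/5

Solving yields:
  a_Y = 57/85
  a_Z = 63/85

Starting state is Z, so the absorption probability is a_Z = 63/85.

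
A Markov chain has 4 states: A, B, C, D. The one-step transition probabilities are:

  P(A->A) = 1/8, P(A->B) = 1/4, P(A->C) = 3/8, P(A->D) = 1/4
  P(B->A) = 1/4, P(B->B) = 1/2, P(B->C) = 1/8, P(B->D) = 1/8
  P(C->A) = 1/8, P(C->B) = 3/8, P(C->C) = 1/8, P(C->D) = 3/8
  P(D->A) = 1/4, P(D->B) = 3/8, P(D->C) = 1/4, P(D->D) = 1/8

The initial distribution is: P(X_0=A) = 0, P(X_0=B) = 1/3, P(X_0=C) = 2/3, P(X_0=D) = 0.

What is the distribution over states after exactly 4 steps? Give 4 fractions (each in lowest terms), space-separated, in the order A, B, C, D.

Answer: 205/1024 1639/4096 2455/12288 307/1536

Derivation:
Propagating the distribution step by step (d_{t+1} = d_t * P):
d_0 = (A=0, B=1/3, C=2/3, D=0)
  d_1[A] = 0*1/8 + 1/3*1/4 + 2/3*1/8 + 0*1/4 = 1/6
  d_1[B] = 0*1/4 + 1/3*1/2 + 2/3*3/8 + 0*3/8 = 5/12
  d_1[C] = 0*3/8 + 1/3*1/8 + 2/3*1/8 + 0*1/4 = 1/8
  d_1[D] = 0*1/4 + 1/3*1/8 + 2/3*3/8 + 0*1/8 = 7/24
d_1 = (A=1/6, B=5/12, C=1/8, D=7/24)
  d_2[A] = 1/6*1/8 + 5/12*1/4 + 1/8*1/8 + 7/24*1/4 = 41/192
  d_2[B] = 1/6*1/4 + 5/12*1/2 + 1/8*3/8 + 7/24*3/8 = 13/32
  d_2[C] = 1/6*3/8 + 5/12*1/8 + 1/8*1/8 + 7/24*1/4 = 13/64
  d_2[D] = 1/6*1/4 + 5/12*1/8 + 1/8*3/8 + 7/24*1/8 = 17/96
d_2 = (A=41/192, B=13/32, C=13/64, D=17/96)
  d_3[A] = 41/192*1/8 + 13/32*1/4 + 13/64*1/8 + 17/96*1/4 = 19/96
  d_3[B] = 41/192*1/4 + 13/32*1/2 + 13/64*3/8 + 17/96*3/8 = 613/1536
  d_3[C] = 41/192*3/8 + 13/32*1/8 + 13/64*1/8 + 17/96*1/4 = 77/384
  d_3[D] = 41/192*1/4 + 13/32*1/8 + 13/64*3/8 + 17/96*1/8 = 311/1536
d_3 = (A=19/96, B=613/1536, C=77/384, D=311/1536)
  d_4[A] = 19/96*1/8 + 613/1536*1/4 + 77/384*1/8 + 311/1536*1/4 = 205/1024
  d_4[B] = 19/96*1/4 + 613/1536*1/2 + 77/384*3/8 + 311/1536*3/8 = 1639/4096
  d_4[C] = 19/96*3/8 + 613/1536*1/8 + 77/384*1/8 + 311/1536*1/4 = 2455/12288
  d_4[D] = 19/96*1/4 + 613/1536*1/8 + 77/384*3/8 + 311/1536*1/8 = 307/1536
d_4 = (A=205/1024, B=1639/4096, C=2455/12288, D=307/1536)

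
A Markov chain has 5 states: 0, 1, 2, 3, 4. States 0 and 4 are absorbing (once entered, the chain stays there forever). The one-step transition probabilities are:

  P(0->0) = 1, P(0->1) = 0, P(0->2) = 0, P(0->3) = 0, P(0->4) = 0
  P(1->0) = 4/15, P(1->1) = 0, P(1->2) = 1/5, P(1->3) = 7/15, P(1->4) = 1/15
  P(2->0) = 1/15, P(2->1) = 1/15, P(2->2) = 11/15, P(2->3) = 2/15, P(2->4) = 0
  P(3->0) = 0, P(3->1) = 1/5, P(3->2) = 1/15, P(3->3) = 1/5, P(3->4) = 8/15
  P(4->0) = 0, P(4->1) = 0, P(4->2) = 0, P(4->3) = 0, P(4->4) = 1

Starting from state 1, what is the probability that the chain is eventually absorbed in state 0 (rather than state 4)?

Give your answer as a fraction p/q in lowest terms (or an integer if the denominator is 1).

Let a_i = P(absorbed in 0 | start in state i).
Boundary conditions: a_0 = 1, a_4 = 0.
For each transient state i, a_i = sum_j P(i->j) * a_j:
  a_1 = 4/15*a_0 + 0*a_1 + 1/5*a_2 + 7/15*a_3 + 1/15*a_4
  a_2 = 1/15*a_0 + 1/15*a_1 + 11/15*a_2 + 2/15*a_3 + 0*a_4
  a_3 = 0*a_0 + 1/5*a_1 + 1/15*a_2 + 1/5*a_3 + 8/15*a_4

Substituting a_0 = 1 and a_4 = 0, rearrange to (I - Q) a = r where r[i] = P(i -> 0):
  [1, -1/5, -7/15] . (a_1, a_2, a_3) = 4/15
  [-1/15, 4/15, -2/15] . (a_1, a_2, a_3) = 1/15
  [-1/5, -1/15, 4/5] . (a_1, a_2, a_3) = 0

Solving yields:
  a_1 = 227/545
  a_2 = 231/545
  a_3 = 76/545

Starting state is 1, so the absorption probability is a_1 = 227/545.

Answer: 227/545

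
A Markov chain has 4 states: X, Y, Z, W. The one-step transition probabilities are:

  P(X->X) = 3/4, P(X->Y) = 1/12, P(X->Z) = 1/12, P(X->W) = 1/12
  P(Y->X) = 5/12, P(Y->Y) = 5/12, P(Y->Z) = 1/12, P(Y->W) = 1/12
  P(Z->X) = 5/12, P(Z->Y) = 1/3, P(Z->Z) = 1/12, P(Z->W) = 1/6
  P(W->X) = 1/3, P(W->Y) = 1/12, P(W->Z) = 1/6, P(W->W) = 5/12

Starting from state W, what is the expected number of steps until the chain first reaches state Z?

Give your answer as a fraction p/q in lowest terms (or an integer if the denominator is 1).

Let h_i = expected steps to first reach Z from state i.
Boundary: h_Z = 0.
First-step equations for the other states:
  h_X = 1 + 3/4*h_X + 1/12*h_Y + 1/12*h_Z + 1/12*h_W
  h_Y = 1 + 5/12*h_X + 5/12*h_Y + 1/12*h_Z + 1/12*h_W
  h_W = 1 + 1/3*h_X + 1/12*h_Y + 1/6*h_Z + 5/12*h_W

Substituting h_Z = 0 and rearranging gives the linear system (I - Q) h = 1:
  [1/4, -1/12, -1/12] . (h_X, h_Y, h_W) = 1
  [-5/12, 7/12, -1/12] . (h_X, h_Y, h_W) = 1
  [-1/3, -1/12, 7/12] . (h_X, h_Y, h_W) = 1

Solving yields:
  h_X = 32/3
  h_Y = 32/3
  h_W = 28/3

Starting state is W, so the expected hitting time is h_W = 28/3.

Answer: 28/3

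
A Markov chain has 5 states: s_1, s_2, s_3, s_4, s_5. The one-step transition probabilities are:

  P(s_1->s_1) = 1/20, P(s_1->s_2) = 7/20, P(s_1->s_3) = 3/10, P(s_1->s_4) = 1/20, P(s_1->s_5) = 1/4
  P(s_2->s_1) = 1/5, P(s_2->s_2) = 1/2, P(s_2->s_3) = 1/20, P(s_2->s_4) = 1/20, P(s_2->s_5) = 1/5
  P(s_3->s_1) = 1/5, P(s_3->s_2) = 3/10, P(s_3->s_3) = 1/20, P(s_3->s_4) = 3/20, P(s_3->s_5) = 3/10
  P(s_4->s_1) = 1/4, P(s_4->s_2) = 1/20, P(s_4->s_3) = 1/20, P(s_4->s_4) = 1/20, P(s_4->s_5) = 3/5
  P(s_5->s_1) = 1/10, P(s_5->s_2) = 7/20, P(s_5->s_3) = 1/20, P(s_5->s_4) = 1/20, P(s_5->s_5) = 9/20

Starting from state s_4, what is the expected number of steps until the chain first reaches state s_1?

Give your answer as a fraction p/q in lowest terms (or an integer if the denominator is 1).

Answer: 60200/10349

Derivation:
Let h_i = expected steps to first reach s_1 from state i.
Boundary: h_s_1 = 0.
First-step equations for the other states:
  h_s_2 = 1 + 1/5*h_s_1 + 1/2*h_s_2 + 1/20*h_s_3 + 1/20*h_s_4 + 1/5*h_s_5
  h_s_3 = 1 + 1/5*h_s_1 + 3/10*h_s_2 + 1/20*h_s_3 + 3/20*h_s_4 + 3/10*h_s_5
  h_s_4 = 1 + 1/4*h_s_1 + 1/20*h_s_2 + 1/20*h_s_3 + 1/20*h_s_4 + 3/5*h_s_5
  h_s_5 = 1 + 1/10*h_s_1 + 7/20*h_s_2 + 1/20*h_s_3 + 1/20*h_s_4 + 9/20*h_s_5

Substituting h_s_1 = 0 and rearranging gives the linear system (I - Q) h = 1:
  [1/2, -1/20, -1/20, -1/5] . (h_s_2, h_s_3, h_s_4, h_s_5) = 1
  [-3/10, 19/20, -3/20, -3/10] . (h_s_2, h_s_3, h_s_4, h_s_5) = 1
  [-1/20, -1/20, 19/20, -3/5] . (h_s_2, h_s_3, h_s_4, h_s_5) = 1
  [-7/20, -1/20, -1/20, 11/20] . (h_s_2, h_s_3, h_s_4, h_s_5) = 1

Solving yields:
  h_s_2 = 60000/10349
  h_s_3 = 60820/10349
  h_s_4 = 60200/10349
  h_s_5 = 68000/10349

Starting state is s_4, so the expected hitting time is h_s_4 = 60200/10349.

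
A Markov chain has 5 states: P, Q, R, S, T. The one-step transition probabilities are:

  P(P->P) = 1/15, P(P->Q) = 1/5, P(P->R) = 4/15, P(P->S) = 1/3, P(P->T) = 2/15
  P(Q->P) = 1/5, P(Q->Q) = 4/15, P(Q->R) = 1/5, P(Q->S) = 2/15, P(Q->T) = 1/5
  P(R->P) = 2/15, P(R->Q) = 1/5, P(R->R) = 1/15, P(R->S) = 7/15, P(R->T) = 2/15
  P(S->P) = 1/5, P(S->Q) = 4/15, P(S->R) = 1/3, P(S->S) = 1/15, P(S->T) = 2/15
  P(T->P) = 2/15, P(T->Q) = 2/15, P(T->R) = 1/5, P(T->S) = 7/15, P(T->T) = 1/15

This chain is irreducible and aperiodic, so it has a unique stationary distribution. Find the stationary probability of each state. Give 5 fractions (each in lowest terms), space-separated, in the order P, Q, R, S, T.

Answer: 12033/77362 8638/38681 16775/77362 10264/38681 5375/38681

Derivation:
The stationary distribution satisfies pi = pi * P, i.e.:
  pi_P = 1/15*pi_P + 1/5*pi_Q + 2/15*pi_R + 1/5*pi_S + 2/15*pi_T
  pi_Q = 1/5*pi_P + 4/15*pi_Q + 1/5*pi_R + 4/15*pi_S + 2/15*pi_T
  pi_R = 4/15*pi_P + 1/5*pi_Q + 1/15*pi_R + 1/3*pi_S + 1/5*pi_T
  pi_S = 1/3*pi_P + 2/15*pi_Q + 7/15*pi_R + 1/15*pi_S + 7/15*pi_T
  pi_T = 2/15*pi_P + 1/5*pi_Q + 2/15*pi_R + 2/15*pi_S + 1/15*pi_T
with normalization: pi_P + pi_Q + pi_R + pi_S + pi_T = 1.

Using the first 4 balance equations plus normalization, the linear system A*pi = b is:
  [-14/15, 1/5, 2/15, 1/5, 2/15] . pi = 0
  [1/5, -11/15, 1/5, 4/15, 2/15] . pi = 0
  [4/15, 1/5, -14/15, 1/3, 1/5] . pi = 0
  [1/3, 2/15, 7/15, -14/15, 7/15] . pi = 0
  [1, 1, 1, 1, 1] . pi = 1

Solving yields:
  pi_P = 12033/77362
  pi_Q = 8638/38681
  pi_R = 16775/77362
  pi_S = 10264/38681
  pi_T = 5375/38681

Verification (pi * P):
  12033/77362*1/15 + 8638/38681*1/5 + 16775/77362*2/15 + 10264/38681*1/5 + 5375/38681*2/15 = 12033/77362 = pi_P  (ok)
  12033/77362*1/5 + 8638/38681*4/15 + 16775/77362*1/5 + 10264/38681*4/15 + 5375/38681*2/15 = 8638/38681 = pi_Q  (ok)
  12033/77362*4/15 + 8638/38681*1/5 + 16775/77362*1/15 + 10264/38681*1/3 + 5375/38681*1/5 = 16775/77362 = pi_R  (ok)
  12033/77362*1/3 + 8638/38681*2/15 + 16775/77362*7/15 + 10264/38681*1/15 + 5375/38681*7/15 = 10264/38681 = pi_S  (ok)
  12033/77362*2/15 + 8638/38681*1/5 + 16775/77362*2/15 + 10264/38681*2/15 + 5375/38681*1/15 = 5375/38681 = pi_T  (ok)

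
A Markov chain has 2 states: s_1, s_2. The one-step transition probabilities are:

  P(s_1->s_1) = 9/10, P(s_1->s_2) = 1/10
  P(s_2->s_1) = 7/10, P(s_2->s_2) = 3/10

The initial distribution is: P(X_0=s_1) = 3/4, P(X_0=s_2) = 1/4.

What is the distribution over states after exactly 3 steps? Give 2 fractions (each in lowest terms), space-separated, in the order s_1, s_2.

Answer: 437/500 63/500

Derivation:
Propagating the distribution step by step (d_{t+1} = d_t * P):
d_0 = (s_1=3/4, s_2=1/4)
  d_1[s_1] = 3/4*9/10 + 1/4*7/10 = 17/20
  d_1[s_2] = 3/4*1/10 + 1/4*3/10 = 3/20
d_1 = (s_1=17/20, s_2=3/20)
  d_2[s_1] = 17/20*9/10 + 3/20*7/10 = 87/100
  d_2[s_2] = 17/20*1/10 + 3/20*3/10 = 13/100
d_2 = (s_1=87/100, s_2=13/100)
  d_3[s_1] = 87/100*9/10 + 13/100*7/10 = 437/500
  d_3[s_2] = 87/100*1/10 + 13/100*3/10 = 63/500
d_3 = (s_1=437/500, s_2=63/500)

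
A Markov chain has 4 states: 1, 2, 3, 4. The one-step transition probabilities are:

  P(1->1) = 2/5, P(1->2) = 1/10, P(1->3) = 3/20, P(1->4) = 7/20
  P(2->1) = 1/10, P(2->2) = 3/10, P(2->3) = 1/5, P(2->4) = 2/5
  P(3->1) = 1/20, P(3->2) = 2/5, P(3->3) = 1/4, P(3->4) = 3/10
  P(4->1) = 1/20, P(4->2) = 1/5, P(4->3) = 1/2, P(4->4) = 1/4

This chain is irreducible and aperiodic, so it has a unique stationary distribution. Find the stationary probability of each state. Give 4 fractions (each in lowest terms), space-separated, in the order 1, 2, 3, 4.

Answer: 307/3120 67/240 953/3120 989/3120

Derivation:
The stationary distribution satisfies pi = pi * P, i.e.:
  pi_1 = 2/5*pi_1 + 1/10*pi_2 + 1/20*pi_3 + 1/20*pi_4
  pi_2 = 1/10*pi_1 + 3/10*pi_2 + 2/5*pi_3 + 1/5*pi_4
  pi_3 = 3/20*pi_1 + 1/5*pi_2 + 1/4*pi_3 + 1/2*pi_4
  pi_4 = 7/20*pi_1 + 2/5*pi_2 + 3/10*pi_3 + 1/4*pi_4
with normalization: pi_1 + pi_2 + pi_3 + pi_4 = 1.

Using the first 3 balance equations plus normalization, the linear system A*pi = b is:
  [-3/5, 1/10, 1/20, 1/20] . pi = 0
  [1/10, -7/10, 2/5, 1/5] . pi = 0
  [3/20, 1/5, -3/4, 1/2] . pi = 0
  [1, 1, 1, 1] . pi = 1

Solving yields:
  pi_1 = 307/3120
  pi_2 = 67/240
  pi_3 = 953/3120
  pi_4 = 989/3120

Verification (pi * P):
  307/3120*2/5 + 67/240*1/10 + 953/3120*1/20 + 989/3120*1/20 = 307/3120 = pi_1  (ok)
  307/3120*1/10 + 67/240*3/10 + 953/3120*2/5 + 989/3120*1/5 = 67/240 = pi_2  (ok)
  307/3120*3/20 + 67/240*1/5 + 953/3120*1/4 + 989/3120*1/2 = 953/3120 = pi_3  (ok)
  307/3120*7/20 + 67/240*2/5 + 953/3120*3/10 + 989/3120*1/4 = 989/3120 = pi_4  (ok)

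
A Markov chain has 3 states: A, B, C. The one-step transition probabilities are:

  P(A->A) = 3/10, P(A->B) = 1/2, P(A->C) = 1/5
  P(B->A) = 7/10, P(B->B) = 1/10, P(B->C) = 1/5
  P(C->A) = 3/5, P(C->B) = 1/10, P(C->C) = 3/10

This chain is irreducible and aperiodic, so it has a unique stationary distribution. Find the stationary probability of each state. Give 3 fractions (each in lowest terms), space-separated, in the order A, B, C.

The stationary distribution satisfies pi = pi * P, i.e.:
  pi_A = 3/10*pi_A + 7/10*pi_B + 3/5*pi_C
  pi_B = 1/2*pi_A + 1/10*pi_B + 1/10*pi_C
  pi_C = 1/5*pi_A + 1/5*pi_B + 3/10*pi_C
with normalization: pi_A + pi_B + pi_C = 1.

Using the first 2 balance equations plus normalization, the linear system A*pi = b is:
  [-7/10, 7/10, 3/5] . pi = 0
  [1/2, -9/10, 1/10] . pi = 0
  [1, 1, 1] . pi = 1

Solving yields:
  pi_A = 61/126
  pi_B = 37/126
  pi_C = 2/9

Verification (pi * P):
  61/126*3/10 + 37/126*7/10 + 2/9*3/5 = 61/126 = pi_A  (ok)
  61/126*1/2 + 37/126*1/10 + 2/9*1/10 = 37/126 = pi_B  (ok)
  61/126*1/5 + 37/126*1/5 + 2/9*3/10 = 2/9 = pi_C  (ok)

Answer: 61/126 37/126 2/9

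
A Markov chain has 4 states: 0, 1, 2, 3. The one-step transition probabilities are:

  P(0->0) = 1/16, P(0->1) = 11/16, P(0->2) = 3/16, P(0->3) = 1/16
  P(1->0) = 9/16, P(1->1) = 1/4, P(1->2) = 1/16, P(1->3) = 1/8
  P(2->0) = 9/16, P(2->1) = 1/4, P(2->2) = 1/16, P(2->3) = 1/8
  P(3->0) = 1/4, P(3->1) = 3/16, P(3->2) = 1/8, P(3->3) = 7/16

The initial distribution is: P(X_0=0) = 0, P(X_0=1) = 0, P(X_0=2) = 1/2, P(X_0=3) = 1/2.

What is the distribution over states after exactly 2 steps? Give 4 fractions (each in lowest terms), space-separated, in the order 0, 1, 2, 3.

Propagating the distribution step by step (d_{t+1} = d_t * P):
d_0 = (0=0, 1=0, 2=1/2, 3=1/2)
  d_1[0] = 0*1/16 + 0*9/16 + 1/2*9/16 + 1/2*1/4 = 13/32
  d_1[1] = 0*11/16 + 0*1/4 + 1/2*1/4 + 1/2*3/16 = 7/32
  d_1[2] = 0*3/16 + 0*1/16 + 1/2*1/16 + 1/2*1/8 = 3/32
  d_1[3] = 0*1/16 + 0*1/8 + 1/2*1/8 + 1/2*7/16 = 9/32
d_1 = (0=13/32, 1=7/32, 2=3/32, 3=9/32)
  d_2[0] = 13/32*1/16 + 7/32*9/16 + 3/32*9/16 + 9/32*1/4 = 139/512
  d_2[1] = 13/32*11/16 + 7/32*1/4 + 3/32*1/4 + 9/32*3/16 = 105/256
  d_2[2] = 13/32*3/16 + 7/32*1/16 + 3/32*1/16 + 9/32*1/8 = 67/512
  d_2[3] = 13/32*1/16 + 7/32*1/8 + 3/32*1/8 + 9/32*7/16 = 3/16
d_2 = (0=139/512, 1=105/256, 2=67/512, 3=3/16)

Answer: 139/512 105/256 67/512 3/16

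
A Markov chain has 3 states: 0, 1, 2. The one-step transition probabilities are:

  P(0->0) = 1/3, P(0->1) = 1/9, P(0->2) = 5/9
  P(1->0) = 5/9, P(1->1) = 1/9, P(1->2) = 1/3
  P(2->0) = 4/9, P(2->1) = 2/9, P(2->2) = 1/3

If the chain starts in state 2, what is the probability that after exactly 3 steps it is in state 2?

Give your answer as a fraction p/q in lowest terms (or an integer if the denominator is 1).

Computing P^3 by repeated multiplication:
P^1 =
  0: [1/3, 1/9, 5/9]
  1: [5/9, 1/9, 1/3]
  2: [4/9, 2/9, 1/3]
P^2 =
  0: [34/81, 14/81, 11/27]
  1: [32/81, 4/27, 37/81]
  2: [34/81, 4/27, 35/81]
P^3 =
  0: [304/729, 38/243, 311/729]
  1: [304/729, 118/729, 307/729]
  2: [302/729, 116/729, 311/729]

(P^3)[2 -> 2] = 311/729

Answer: 311/729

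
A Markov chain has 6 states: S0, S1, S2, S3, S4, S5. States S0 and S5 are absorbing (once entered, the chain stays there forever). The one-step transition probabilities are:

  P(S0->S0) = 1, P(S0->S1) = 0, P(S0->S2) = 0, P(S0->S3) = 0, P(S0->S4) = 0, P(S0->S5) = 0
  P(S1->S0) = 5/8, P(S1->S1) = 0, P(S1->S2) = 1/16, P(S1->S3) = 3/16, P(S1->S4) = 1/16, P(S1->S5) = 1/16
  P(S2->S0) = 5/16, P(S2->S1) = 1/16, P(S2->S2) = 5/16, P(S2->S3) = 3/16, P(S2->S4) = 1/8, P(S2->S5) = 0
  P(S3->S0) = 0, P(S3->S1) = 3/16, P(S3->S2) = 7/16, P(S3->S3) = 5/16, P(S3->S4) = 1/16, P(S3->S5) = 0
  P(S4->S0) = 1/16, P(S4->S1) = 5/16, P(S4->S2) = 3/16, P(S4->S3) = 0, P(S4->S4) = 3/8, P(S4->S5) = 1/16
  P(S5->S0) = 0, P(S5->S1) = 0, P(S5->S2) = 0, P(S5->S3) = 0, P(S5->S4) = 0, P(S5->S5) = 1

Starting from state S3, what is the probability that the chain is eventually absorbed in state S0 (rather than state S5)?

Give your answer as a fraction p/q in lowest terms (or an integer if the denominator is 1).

Let a_i = P(absorbed in S0 | start in state i).
Boundary conditions: a_S0 = 1, a_S5 = 0.
For each transient state i, a_i = sum_j P(i->j) * a_j:
  a_S1 = 5/8*a_S0 + 0*a_S1 + 1/16*a_S2 + 3/16*a_S3 + 1/16*a_S4 + 1/16*a_S5
  a_S2 = 5/16*a_S0 + 1/16*a_S1 + 5/16*a_S2 + 3/16*a_S3 + 1/8*a_S4 + 0*a_S5
  a_S3 = 0*a_S0 + 3/16*a_S1 + 7/16*a_S2 + 5/16*a_S3 + 1/16*a_S4 + 0*a_S5
  a_S4 = 1/16*a_S0 + 5/16*a_S1 + 3/16*a_S2 + 0*a_S3 + 3/8*a_S4 + 1/16*a_S5

Substituting a_S0 = 1 and a_S5 = 0, rearrange to (I - Q) a = r where r[i] = P(i -> S0):
  [1, -1/16, -3/16, -1/16] . (a_S1, a_S2, a_S3, a_S4) = 5/8
  [-1/16, 11/16, -3/16, -1/8] . (a_S1, a_S2, a_S3, a_S4) = 5/16
  [-3/16, -7/16, 11/16, -1/16] . (a_S1, a_S2, a_S3, a_S4) = 0
  [-5/16, -3/16, 0, 5/8] . (a_S1, a_S2, a_S3, a_S4) = 1/16

Solving yields:
  a_S1 = 2252/2477
  a_S2 = 2331/2477
  a_S3 = 2286/2477
  a_S4 = 2073/2477

Starting state is S3, so the absorption probability is a_S3 = 2286/2477.

Answer: 2286/2477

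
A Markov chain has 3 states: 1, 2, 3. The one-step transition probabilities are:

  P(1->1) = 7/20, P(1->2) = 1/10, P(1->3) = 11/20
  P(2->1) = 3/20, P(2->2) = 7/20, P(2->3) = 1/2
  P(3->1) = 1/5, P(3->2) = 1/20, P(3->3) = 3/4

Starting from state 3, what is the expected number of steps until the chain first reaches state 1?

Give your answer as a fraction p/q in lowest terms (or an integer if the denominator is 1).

Answer: 56/11

Derivation:
Let h_i = expected steps to first reach 1 from state i.
Boundary: h_1 = 0.
First-step equations for the other states:
  h_2 = 1 + 3/20*h_1 + 7/20*h_2 + 1/2*h_3
  h_3 = 1 + 1/5*h_1 + 1/20*h_2 + 3/4*h_3

Substituting h_1 = 0 and rearranging gives the linear system (I - Q) h = 1:
  [13/20, -1/2] . (h_2, h_3) = 1
  [-1/20, 1/4] . (h_2, h_3) = 1

Solving yields:
  h_2 = 60/11
  h_3 = 56/11

Starting state is 3, so the expected hitting time is h_3 = 56/11.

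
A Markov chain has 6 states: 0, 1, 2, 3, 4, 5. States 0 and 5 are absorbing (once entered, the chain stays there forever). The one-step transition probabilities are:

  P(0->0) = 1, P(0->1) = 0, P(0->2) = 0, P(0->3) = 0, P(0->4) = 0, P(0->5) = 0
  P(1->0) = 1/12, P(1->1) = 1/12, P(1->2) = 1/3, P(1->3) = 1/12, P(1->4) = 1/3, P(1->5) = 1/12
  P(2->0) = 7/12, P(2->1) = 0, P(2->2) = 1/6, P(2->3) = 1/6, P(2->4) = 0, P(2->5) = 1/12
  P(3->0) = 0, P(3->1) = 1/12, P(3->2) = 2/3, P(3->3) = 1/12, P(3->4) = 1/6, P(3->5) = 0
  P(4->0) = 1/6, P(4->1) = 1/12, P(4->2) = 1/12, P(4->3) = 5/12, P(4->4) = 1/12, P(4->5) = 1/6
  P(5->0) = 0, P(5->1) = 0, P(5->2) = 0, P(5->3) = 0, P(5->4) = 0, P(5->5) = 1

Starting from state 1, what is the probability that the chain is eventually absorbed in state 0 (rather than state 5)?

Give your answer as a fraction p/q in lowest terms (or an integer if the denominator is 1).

Let a_i = P(absorbed in 0 | start in state i).
Boundary conditions: a_0 = 1, a_5 = 0.
For each transient state i, a_i = sum_j P(i->j) * a_j:
  a_1 = 1/12*a_0 + 1/12*a_1 + 1/3*a_2 + 1/12*a_3 + 1/3*a_4 + 1/12*a_5
  a_2 = 7/12*a_0 + 0*a_1 + 1/6*a_2 + 1/6*a_3 + 0*a_4 + 1/12*a_5
  a_3 = 0*a_0 + 1/12*a_1 + 2/3*a_2 + 1/12*a_3 + 1/6*a_4 + 0*a_5
  a_4 = 1/6*a_0 + 1/12*a_1 + 1/12*a_2 + 5/12*a_3 + 1/12*a_4 + 1/6*a_5

Substituting a_0 = 1 and a_5 = 0, rearrange to (I - Q) a = r where r[i] = P(i -> 0):
  [11/12, -1/3, -1/12, -1/3] . (a_1, a_2, a_3, a_4) = 1/12
  [0, 5/6, -1/6, 0] . (a_1, a_2, a_3, a_4) = 7/12
  [-1/12, -2/3, 11/12, -1/6] . (a_1, a_2, a_3, a_4) = 0
  [-1/12, -1/12, -5/12, 11/12] . (a_1, a_2, a_3, a_4) = 1/6

Solving yields:
  a_1 = 1730/2353
  a_2 = 313/362
  a_3 = 149/181
  a_4 = 3301/4706

Starting state is 1, so the absorption probability is a_1 = 1730/2353.

Answer: 1730/2353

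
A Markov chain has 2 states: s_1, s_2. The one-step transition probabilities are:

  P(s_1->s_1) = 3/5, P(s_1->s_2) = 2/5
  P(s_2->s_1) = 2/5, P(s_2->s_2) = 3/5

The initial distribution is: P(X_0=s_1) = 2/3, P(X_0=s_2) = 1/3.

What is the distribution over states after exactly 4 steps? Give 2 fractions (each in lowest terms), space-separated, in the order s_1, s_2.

Propagating the distribution step by step (d_{t+1} = d_t * P):
d_0 = (s_1=2/3, s_2=1/3)
  d_1[s_1] = 2/3*3/5 + 1/3*2/5 = 8/15
  d_1[s_2] = 2/3*2/5 + 1/3*3/5 = 7/15
d_1 = (s_1=8/15, s_2=7/15)
  d_2[s_1] = 8/15*3/5 + 7/15*2/5 = 38/75
  d_2[s_2] = 8/15*2/5 + 7/15*3/5 = 37/75
d_2 = (s_1=38/75, s_2=37/75)
  d_3[s_1] = 38/75*3/5 + 37/75*2/5 = 188/375
  d_3[s_2] = 38/75*2/5 + 37/75*3/5 = 187/375
d_3 = (s_1=188/375, s_2=187/375)
  d_4[s_1] = 188/375*3/5 + 187/375*2/5 = 938/1875
  d_4[s_2] = 188/375*2/5 + 187/375*3/5 = 937/1875
d_4 = (s_1=938/1875, s_2=937/1875)

Answer: 938/1875 937/1875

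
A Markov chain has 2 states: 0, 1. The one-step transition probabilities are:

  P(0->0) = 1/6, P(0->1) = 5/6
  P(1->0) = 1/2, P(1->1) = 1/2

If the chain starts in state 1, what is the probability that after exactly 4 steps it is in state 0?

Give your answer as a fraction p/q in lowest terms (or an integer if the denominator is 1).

Answer: 10/27

Derivation:
Computing P^4 by repeated multiplication:
P^1 =
  0: [1/6, 5/6]
  1: [1/2, 1/2]
P^2 =
  0: [4/9, 5/9]
  1: [1/3, 2/3]
P^3 =
  0: [19/54, 35/54]
  1: [7/18, 11/18]
P^4 =
  0: [31/81, 50/81]
  1: [10/27, 17/27]

(P^4)[1 -> 0] = 10/27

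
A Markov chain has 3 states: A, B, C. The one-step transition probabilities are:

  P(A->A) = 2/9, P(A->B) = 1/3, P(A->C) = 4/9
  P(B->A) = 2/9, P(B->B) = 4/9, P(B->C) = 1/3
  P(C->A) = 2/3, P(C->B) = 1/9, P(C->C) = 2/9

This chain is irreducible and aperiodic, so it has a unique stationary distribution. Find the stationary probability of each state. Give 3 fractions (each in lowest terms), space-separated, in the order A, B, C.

The stationary distribution satisfies pi = pi * P, i.e.:
  pi_A = 2/9*pi_A + 2/9*pi_B + 2/3*pi_C
  pi_B = 1/3*pi_A + 4/9*pi_B + 1/9*pi_C
  pi_C = 4/9*pi_A + 1/3*pi_B + 2/9*pi_C
with normalization: pi_A + pi_B + pi_C = 1.

Using the first 2 balance equations plus normalization, the linear system A*pi = b is:
  [-7/9, 2/9, 2/3] . pi = 0
  [1/3, -5/9, 1/9] . pi = 0
  [1, 1, 1] . pi = 1

Solving yields:
  pi_A = 16/43
  pi_B = 25/86
  pi_C = 29/86

Verification (pi * P):
  16/43*2/9 + 25/86*2/9 + 29/86*2/3 = 16/43 = pi_A  (ok)
  16/43*1/3 + 25/86*4/9 + 29/86*1/9 = 25/86 = pi_B  (ok)
  16/43*4/9 + 25/86*1/3 + 29/86*2/9 = 29/86 = pi_C  (ok)

Answer: 16/43 25/86 29/86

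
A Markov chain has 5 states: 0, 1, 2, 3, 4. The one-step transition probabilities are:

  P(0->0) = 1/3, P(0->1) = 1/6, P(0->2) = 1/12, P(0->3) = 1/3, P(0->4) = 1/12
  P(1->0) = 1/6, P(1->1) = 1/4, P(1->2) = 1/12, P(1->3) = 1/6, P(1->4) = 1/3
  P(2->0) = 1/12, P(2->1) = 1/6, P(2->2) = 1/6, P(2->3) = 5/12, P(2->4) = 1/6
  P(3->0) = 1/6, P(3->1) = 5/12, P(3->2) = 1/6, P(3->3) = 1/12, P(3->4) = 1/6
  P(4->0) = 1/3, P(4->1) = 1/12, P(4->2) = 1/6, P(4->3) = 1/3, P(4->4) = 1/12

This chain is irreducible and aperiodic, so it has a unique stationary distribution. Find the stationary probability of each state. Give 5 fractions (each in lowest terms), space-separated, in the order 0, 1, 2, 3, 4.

Answer: 5035/22717 5287/22717 2926/22717 5548/22717 3921/22717

Derivation:
The stationary distribution satisfies pi = pi * P, i.e.:
  pi_0 = 1/3*pi_0 + 1/6*pi_1 + 1/12*pi_2 + 1/6*pi_3 + 1/3*pi_4
  pi_1 = 1/6*pi_0 + 1/4*pi_1 + 1/6*pi_2 + 5/12*pi_3 + 1/12*pi_4
  pi_2 = 1/12*pi_0 + 1/12*pi_1 + 1/6*pi_2 + 1/6*pi_3 + 1/6*pi_4
  pi_3 = 1/3*pi_0 + 1/6*pi_1 + 5/12*pi_2 + 1/12*pi_3 + 1/3*pi_4
  pi_4 = 1/12*pi_0 + 1/3*pi_1 + 1/6*pi_2 + 1/6*pi_3 + 1/12*pi_4
with normalization: pi_0 + pi_1 + pi_2 + pi_3 + pi_4 = 1.

Using the first 4 balance equations plus normalization, the linear system A*pi = b is:
  [-2/3, 1/6, 1/12, 1/6, 1/3] . pi = 0
  [1/6, -3/4, 1/6, 5/12, 1/12] . pi = 0
  [1/12, 1/12, -5/6, 1/6, 1/6] . pi = 0
  [1/3, 1/6, 5/12, -11/12, 1/3] . pi = 0
  [1, 1, 1, 1, 1] . pi = 1

Solving yields:
  pi_0 = 5035/22717
  pi_1 = 5287/22717
  pi_2 = 2926/22717
  pi_3 = 5548/22717
  pi_4 = 3921/22717

Verification (pi * P):
  5035/22717*1/3 + 5287/22717*1/6 + 2926/22717*1/12 + 5548/22717*1/6 + 3921/22717*1/3 = 5035/22717 = pi_0  (ok)
  5035/22717*1/6 + 5287/22717*1/4 + 2926/22717*1/6 + 5548/22717*5/12 + 3921/22717*1/12 = 5287/22717 = pi_1  (ok)
  5035/22717*1/12 + 5287/22717*1/12 + 2926/22717*1/6 + 5548/22717*1/6 + 3921/22717*1/6 = 2926/22717 = pi_2  (ok)
  5035/22717*1/3 + 5287/22717*1/6 + 2926/22717*5/12 + 5548/22717*1/12 + 3921/22717*1/3 = 5548/22717 = pi_3  (ok)
  5035/22717*1/12 + 5287/22717*1/3 + 2926/22717*1/6 + 5548/22717*1/6 + 3921/22717*1/12 = 3921/22717 = pi_4  (ok)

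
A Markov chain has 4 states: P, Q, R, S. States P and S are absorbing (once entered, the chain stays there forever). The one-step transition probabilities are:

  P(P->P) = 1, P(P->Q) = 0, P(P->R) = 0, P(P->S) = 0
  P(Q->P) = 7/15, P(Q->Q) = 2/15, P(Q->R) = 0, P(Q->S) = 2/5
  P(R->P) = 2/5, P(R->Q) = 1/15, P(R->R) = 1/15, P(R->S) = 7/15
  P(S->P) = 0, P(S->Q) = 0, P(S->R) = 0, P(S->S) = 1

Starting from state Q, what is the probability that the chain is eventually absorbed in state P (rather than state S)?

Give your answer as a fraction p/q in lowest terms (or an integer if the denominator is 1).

Let a_i = P(absorbed in P | start in state i).
Boundary conditions: a_P = 1, a_S = 0.
For each transient state i, a_i = sum_j P(i->j) * a_j:
  a_Q = 7/15*a_P + 2/15*a_Q + 0*a_R + 2/5*a_S
  a_R = 2/5*a_P + 1/15*a_Q + 1/15*a_R + 7/15*a_S

Substituting a_P = 1 and a_S = 0, rearrange to (I - Q) a = r where r[i] = P(i -> P):
  [13/15, 0] . (a_Q, a_R) = 7/15
  [-1/15, 14/15] . (a_Q, a_R) = 2/5

Solving yields:
  a_Q = 7/13
  a_R = 85/182

Starting state is Q, so the absorption probability is a_Q = 7/13.

Answer: 7/13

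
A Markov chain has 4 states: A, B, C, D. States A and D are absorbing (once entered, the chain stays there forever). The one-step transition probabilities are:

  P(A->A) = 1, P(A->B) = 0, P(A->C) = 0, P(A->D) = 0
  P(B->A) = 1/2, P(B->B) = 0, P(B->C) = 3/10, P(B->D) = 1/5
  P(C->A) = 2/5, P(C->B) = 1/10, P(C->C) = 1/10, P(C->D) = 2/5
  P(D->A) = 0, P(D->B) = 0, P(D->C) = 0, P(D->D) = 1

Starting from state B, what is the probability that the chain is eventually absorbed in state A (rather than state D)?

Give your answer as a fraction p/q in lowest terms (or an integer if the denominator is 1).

Answer: 19/29

Derivation:
Let a_i = P(absorbed in A | start in state i).
Boundary conditions: a_A = 1, a_D = 0.
For each transient state i, a_i = sum_j P(i->j) * a_j:
  a_B = 1/2*a_A + 0*a_B + 3/10*a_C + 1/5*a_D
  a_C = 2/5*a_A + 1/10*a_B + 1/10*a_C + 2/5*a_D

Substituting a_A = 1 and a_D = 0, rearrange to (I - Q) a = r where r[i] = P(i -> A):
  [1, -3/10] . (a_B, a_C) = 1/2
  [-1/10, 9/10] . (a_B, a_C) = 2/5

Solving yields:
  a_B = 19/29
  a_C = 15/29

Starting state is B, so the absorption probability is a_B = 19/29.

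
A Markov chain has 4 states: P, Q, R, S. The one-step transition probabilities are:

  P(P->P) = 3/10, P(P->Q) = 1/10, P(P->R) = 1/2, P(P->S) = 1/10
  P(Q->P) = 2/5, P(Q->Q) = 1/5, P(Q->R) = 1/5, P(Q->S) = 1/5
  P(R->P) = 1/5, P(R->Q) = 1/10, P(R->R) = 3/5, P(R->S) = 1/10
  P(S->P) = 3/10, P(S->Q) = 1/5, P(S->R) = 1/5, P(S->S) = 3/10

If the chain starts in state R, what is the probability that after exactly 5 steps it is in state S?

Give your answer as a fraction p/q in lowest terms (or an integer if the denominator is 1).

Answer: 2813/20000

Derivation:
Computing P^5 by repeated multiplication:
P^1 =
  P: [3/10, 1/10, 1/2, 1/10]
  Q: [2/5, 1/5, 1/5, 1/5]
  R: [1/5, 1/10, 3/5, 1/10]
  S: [3/10, 1/5, 1/5, 3/10]
P^2 =
  P: [13/50, 3/25, 49/100, 13/100]
  Q: [3/10, 7/50, 2/5, 4/25]
  R: [1/4, 3/25, 1/2, 13/100]
  S: [3/10, 3/20, 37/100, 9/50]
P^3 =
  P: [263/1000, 1/8, 237/500, 69/500]
  Q: [137/500, 13/100, 9/20, 73/500]
  R: [131/500, 1/8, 19/40, 69/500]
  S: [139/500, 133/1000, 219/500, 151/1000]
P^4 =
  P: [2651/10000, 1263/10000, 937/2000, 1401/10000]
  Q: [67/250, 319/2500, 2311/5000, 711/5000]
  R: [53/200, 1263/10000, 2343/5000, 1401/10000]
  S: [539/2000, 321/2500, 2293/5000, 287/2000]
P^5 =
  P: [13289/50000, 1583/12500, 46693/100000, 2813/20000]
  Q: [13327/50000, 6349/50000, 1454/3125, 353/2500]
  R: [26577/100000, 1583/12500, 23347/50000, 2813/20000]
  S: [13349/50000, 12719/100000, 46429/100000, 7077/50000]

(P^5)[R -> S] = 2813/20000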